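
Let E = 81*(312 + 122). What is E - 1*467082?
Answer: -431928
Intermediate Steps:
E = 35154 (E = 81*434 = 35154)
E - 1*467082 = 35154 - 1*467082 = 35154 - 467082 = -431928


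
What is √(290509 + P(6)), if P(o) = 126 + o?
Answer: √290641 ≈ 539.11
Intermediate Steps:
√(290509 + P(6)) = √(290509 + (126 + 6)) = √(290509 + 132) = √290641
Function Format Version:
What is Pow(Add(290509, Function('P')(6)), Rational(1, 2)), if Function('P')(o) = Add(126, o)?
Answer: Pow(290641, Rational(1, 2)) ≈ 539.11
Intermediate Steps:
Pow(Add(290509, Function('P')(6)), Rational(1, 2)) = Pow(Add(290509, Add(126, 6)), Rational(1, 2)) = Pow(Add(290509, 132), Rational(1, 2)) = Pow(290641, Rational(1, 2))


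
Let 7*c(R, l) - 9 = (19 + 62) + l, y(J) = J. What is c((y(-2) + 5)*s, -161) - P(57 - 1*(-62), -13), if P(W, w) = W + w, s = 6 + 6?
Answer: -813/7 ≈ -116.14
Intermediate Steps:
s = 12
c(R, l) = 90/7 + l/7 (c(R, l) = 9/7 + ((19 + 62) + l)/7 = 9/7 + (81 + l)/7 = 9/7 + (81/7 + l/7) = 90/7 + l/7)
c((y(-2) + 5)*s, -161) - P(57 - 1*(-62), -13) = (90/7 + (1/7)*(-161)) - ((57 - 1*(-62)) - 13) = (90/7 - 23) - ((57 + 62) - 13) = -71/7 - (119 - 13) = -71/7 - 1*106 = -71/7 - 106 = -813/7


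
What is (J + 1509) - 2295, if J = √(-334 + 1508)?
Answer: -786 + √1174 ≈ -751.74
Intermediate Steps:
J = √1174 ≈ 34.264
(J + 1509) - 2295 = (√1174 + 1509) - 2295 = (1509 + √1174) - 2295 = -786 + √1174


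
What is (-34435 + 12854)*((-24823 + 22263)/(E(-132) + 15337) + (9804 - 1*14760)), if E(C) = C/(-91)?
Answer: 149293318123124/1395799 ≈ 1.0696e+8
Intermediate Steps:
E(C) = -C/91 (E(C) = C*(-1/91) = -C/91)
(-34435 + 12854)*((-24823 + 22263)/(E(-132) + 15337) + (9804 - 1*14760)) = (-34435 + 12854)*((-24823 + 22263)/(-1/91*(-132) + 15337) + (9804 - 1*14760)) = -21581*(-2560/(132/91 + 15337) + (9804 - 14760)) = -21581*(-2560/1395799/91 - 4956) = -21581*(-2560*91/1395799 - 4956) = -21581*(-232960/1395799 - 4956) = -21581*(-6917812804/1395799) = 149293318123124/1395799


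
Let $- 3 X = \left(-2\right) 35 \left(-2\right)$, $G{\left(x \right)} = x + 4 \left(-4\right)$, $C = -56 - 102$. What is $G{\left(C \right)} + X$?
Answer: $- \frac{662}{3} \approx -220.67$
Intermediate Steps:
$C = -158$
$G{\left(x \right)} = -16 + x$ ($G{\left(x \right)} = x - 16 = -16 + x$)
$X = - \frac{140}{3}$ ($X = - \frac{\left(-2\right) 35 \left(-2\right)}{3} = - \frac{\left(-70\right) \left(-2\right)}{3} = \left(- \frac{1}{3}\right) 140 = - \frac{140}{3} \approx -46.667$)
$G{\left(C \right)} + X = \left(-16 - 158\right) - \frac{140}{3} = -174 - \frac{140}{3} = - \frac{662}{3}$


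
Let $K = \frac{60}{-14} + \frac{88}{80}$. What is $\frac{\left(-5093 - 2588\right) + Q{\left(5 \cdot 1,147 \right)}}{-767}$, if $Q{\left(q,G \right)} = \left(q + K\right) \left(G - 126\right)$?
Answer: $\frac{76429}{7670} \approx 9.9647$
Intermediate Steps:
$K = - \frac{223}{70}$ ($K = 60 \left(- \frac{1}{14}\right) + 88 \cdot \frac{1}{80} = - \frac{30}{7} + \frac{11}{10} = - \frac{223}{70} \approx -3.1857$)
$Q{\left(q,G \right)} = \left(-126 + G\right) \left(- \frac{223}{70} + q\right)$ ($Q{\left(q,G \right)} = \left(q - \frac{223}{70}\right) \left(G - 126\right) = \left(- \frac{223}{70} + q\right) \left(-126 + G\right) = \left(-126 + G\right) \left(- \frac{223}{70} + q\right)$)
$\frac{\left(-5093 - 2588\right) + Q{\left(5 \cdot 1,147 \right)}}{-767} = \frac{\left(-5093 - 2588\right) + \left(\frac{2007}{5} - 126 \cdot 5 \cdot 1 - \frac{4683}{10} + 147 \cdot 5 \cdot 1\right)}{-767} = \left(-7681 + \left(\frac{2007}{5} - 630 - \frac{4683}{10} + 147 \cdot 5\right)\right) \left(- \frac{1}{767}\right) = \left(-7681 + \left(\frac{2007}{5} - 630 - \frac{4683}{10} + 735\right)\right) \left(- \frac{1}{767}\right) = \left(-7681 + \frac{381}{10}\right) \left(- \frac{1}{767}\right) = \left(- \frac{76429}{10}\right) \left(- \frac{1}{767}\right) = \frac{76429}{7670}$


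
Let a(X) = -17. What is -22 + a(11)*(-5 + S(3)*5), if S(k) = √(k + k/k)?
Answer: -107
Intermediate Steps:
S(k) = √(1 + k) (S(k) = √(k + 1) = √(1 + k))
-22 + a(11)*(-5 + S(3)*5) = -22 - 17*(-5 + √(1 + 3)*5) = -22 - 17*(-5 + √4*5) = -22 - 17*(-5 + 2*5) = -22 - 17*(-5 + 10) = -22 - 17*5 = -22 - 85 = -107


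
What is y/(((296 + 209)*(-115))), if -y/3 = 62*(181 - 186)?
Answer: -186/11615 ≈ -0.016014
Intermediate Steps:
y = 930 (y = -186*(181 - 186) = -186*(-5) = -3*(-310) = 930)
y/(((296 + 209)*(-115))) = 930/(((296 + 209)*(-115))) = 930/((505*(-115))) = 930/(-58075) = 930*(-1/58075) = -186/11615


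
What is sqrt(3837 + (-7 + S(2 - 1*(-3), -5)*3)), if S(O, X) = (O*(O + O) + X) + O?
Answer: 2*sqrt(995) ≈ 63.087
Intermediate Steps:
S(O, X) = O + X + 2*O**2 (S(O, X) = (O*(2*O) + X) + O = (2*O**2 + X) + O = (X + 2*O**2) + O = O + X + 2*O**2)
sqrt(3837 + (-7 + S(2 - 1*(-3), -5)*3)) = sqrt(3837 + (-7 + ((2 - 1*(-3)) - 5 + 2*(2 - 1*(-3))**2)*3)) = sqrt(3837 + (-7 + ((2 + 3) - 5 + 2*(2 + 3)**2)*3)) = sqrt(3837 + (-7 + (5 - 5 + 2*5**2)*3)) = sqrt(3837 + (-7 + (5 - 5 + 2*25)*3)) = sqrt(3837 + (-7 + (5 - 5 + 50)*3)) = sqrt(3837 + (-7 + 50*3)) = sqrt(3837 + (-7 + 150)) = sqrt(3837 + 143) = sqrt(3980) = 2*sqrt(995)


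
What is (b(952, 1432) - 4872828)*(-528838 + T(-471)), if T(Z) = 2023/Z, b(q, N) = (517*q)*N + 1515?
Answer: -174343406867682175/471 ≈ -3.7016e+14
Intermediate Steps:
b(q, N) = 1515 + 517*N*q (b(q, N) = 517*N*q + 1515 = 1515 + 517*N*q)
(b(952, 1432) - 4872828)*(-528838 + T(-471)) = ((1515 + 517*1432*952) - 4872828)*(-528838 + 2023/(-471)) = ((1515 + 704807488) - 4872828)*(-528838 + 2023*(-1/471)) = (704809003 - 4872828)*(-528838 - 2023/471) = 699936175*(-249084721/471) = -174343406867682175/471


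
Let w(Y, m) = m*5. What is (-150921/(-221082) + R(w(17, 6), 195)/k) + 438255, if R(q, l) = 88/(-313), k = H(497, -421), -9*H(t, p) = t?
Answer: 5024124784110045/11463912334 ≈ 4.3826e+5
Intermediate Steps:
w(Y, m) = 5*m
H(t, p) = -t/9
k = -497/9 (k = -⅑*497 = -497/9 ≈ -55.222)
R(q, l) = -88/313 (R(q, l) = 88*(-1/313) = -88/313)
(-150921/(-221082) + R(w(17, 6), 195)/k) + 438255 = (-150921/(-221082) - 88/(313*(-497/9))) + 438255 = (-150921*(-1/221082) - 88/313*(-9/497)) + 438255 = (50307/73694 + 792/155561) + 438255 = 7884172875/11463912334 + 438255 = 5024124784110045/11463912334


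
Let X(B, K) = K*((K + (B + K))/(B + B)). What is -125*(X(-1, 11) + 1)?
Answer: 28625/2 ≈ 14313.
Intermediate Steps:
X(B, K) = K*(B + 2*K)/(2*B) (X(B, K) = K*((B + 2*K)/((2*B))) = K*((B + 2*K)*(1/(2*B))) = K*((B + 2*K)/(2*B)) = K*(B + 2*K)/(2*B))
-125*(X(-1, 11) + 1) = -125*(((½)*11 + 11²/(-1)) + 1) = -125*((11/2 - 1*121) + 1) = -125*((11/2 - 121) + 1) = -125*(-231/2 + 1) = -125*(-229/2) = 28625/2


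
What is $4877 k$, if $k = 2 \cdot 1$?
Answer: $9754$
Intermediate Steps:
$k = 2$
$4877 k = 4877 \cdot 2 = 9754$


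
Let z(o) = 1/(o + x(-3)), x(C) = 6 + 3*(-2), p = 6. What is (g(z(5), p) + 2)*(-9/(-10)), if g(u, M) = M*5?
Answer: 144/5 ≈ 28.800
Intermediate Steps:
x(C) = 0 (x(C) = 6 - 6 = 0)
z(o) = 1/o (z(o) = 1/(o + 0) = 1/o)
g(u, M) = 5*M
(g(z(5), p) + 2)*(-9/(-10)) = (5*6 + 2)*(-9/(-10)) = (30 + 2)*(-9*(-1/10)) = 32*(9/10) = 144/5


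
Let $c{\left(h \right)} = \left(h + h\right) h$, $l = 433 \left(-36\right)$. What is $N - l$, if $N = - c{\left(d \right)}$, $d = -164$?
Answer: $-38204$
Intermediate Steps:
$l = -15588$
$c{\left(h \right)} = 2 h^{2}$ ($c{\left(h \right)} = 2 h h = 2 h^{2}$)
$N = -53792$ ($N = - 2 \left(-164\right)^{2} = - 2 \cdot 26896 = \left(-1\right) 53792 = -53792$)
$N - l = -53792 - -15588 = -53792 + 15588 = -38204$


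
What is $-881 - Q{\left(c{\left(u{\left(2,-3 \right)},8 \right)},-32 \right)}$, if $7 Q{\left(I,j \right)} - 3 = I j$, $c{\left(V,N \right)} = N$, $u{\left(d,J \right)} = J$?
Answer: $- \frac{5914}{7} \approx -844.86$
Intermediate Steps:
$Q{\left(I,j \right)} = \frac{3}{7} + \frac{I j}{7}$
$-881 - Q{\left(c{\left(u{\left(2,-3 \right)},8 \right)},-32 \right)} = -881 - \left(\frac{3}{7} + \frac{1}{7} \cdot 8 \left(-32\right)\right) = -881 - \left(\frac{3}{7} - \frac{256}{7}\right) = -881 - - \frac{253}{7} = -881 + \frac{253}{7} = - \frac{5914}{7}$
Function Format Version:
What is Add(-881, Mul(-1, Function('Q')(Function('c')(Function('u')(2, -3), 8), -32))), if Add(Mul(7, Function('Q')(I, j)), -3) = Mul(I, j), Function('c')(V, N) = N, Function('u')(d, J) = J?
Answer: Rational(-5914, 7) ≈ -844.86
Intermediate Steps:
Function('Q')(I, j) = Add(Rational(3, 7), Mul(Rational(1, 7), I, j)) (Function('Q')(I, j) = Add(Rational(3, 7), Mul(Rational(1, 7), Mul(I, j))) = Add(Rational(3, 7), Mul(Rational(1, 7), I, j)))
Add(-881, Mul(-1, Function('Q')(Function('c')(Function('u')(2, -3), 8), -32))) = Add(-881, Mul(-1, Add(Rational(3, 7), Mul(Rational(1, 7), 8, -32)))) = Add(-881, Mul(-1, Add(Rational(3, 7), Rational(-256, 7)))) = Add(-881, Mul(-1, Rational(-253, 7))) = Add(-881, Rational(253, 7)) = Rational(-5914, 7)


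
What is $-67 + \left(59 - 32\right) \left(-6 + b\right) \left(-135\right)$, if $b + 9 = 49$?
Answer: $-123997$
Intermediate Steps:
$b = 40$ ($b = -9 + 49 = 40$)
$-67 + \left(59 - 32\right) \left(-6 + b\right) \left(-135\right) = -67 + \left(59 - 32\right) \left(-6 + 40\right) \left(-135\right) = -67 + 27 \cdot 34 \left(-135\right) = -67 + 918 \left(-135\right) = -67 - 123930 = -123997$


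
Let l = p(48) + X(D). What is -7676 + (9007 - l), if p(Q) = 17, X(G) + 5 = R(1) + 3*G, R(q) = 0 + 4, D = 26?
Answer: 1237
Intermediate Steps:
R(q) = 4
X(G) = -1 + 3*G (X(G) = -5 + (4 + 3*G) = -1 + 3*G)
l = 94 (l = 17 + (-1 + 3*26) = 17 + (-1 + 78) = 17 + 77 = 94)
-7676 + (9007 - l) = -7676 + (9007 - 1*94) = -7676 + (9007 - 94) = -7676 + 8913 = 1237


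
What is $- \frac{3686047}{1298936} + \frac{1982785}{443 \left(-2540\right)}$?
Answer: $- \frac{336156231105}{73079438296} \approx -4.5999$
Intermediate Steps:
$- \frac{3686047}{1298936} + \frac{1982785}{443 \left(-2540\right)} = \left(-3686047\right) \frac{1}{1298936} + \frac{1982785}{-1125220} = - \frac{3686047}{1298936} + 1982785 \left(- \frac{1}{1125220}\right) = - \frac{3686047}{1298936} - \frac{396557}{225044} = - \frac{336156231105}{73079438296}$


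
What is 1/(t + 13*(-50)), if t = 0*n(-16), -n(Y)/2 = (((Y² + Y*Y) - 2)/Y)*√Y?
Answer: -1/650 ≈ -0.0015385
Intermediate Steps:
n(Y) = -2*(-2 + 2*Y²)/√Y (n(Y) = -2*((Y² + Y*Y) - 2)/Y*√Y = -2*((Y² + Y²) - 2)/Y*√Y = -2*(2*Y² - 2)/Y*√Y = -2*(-2 + 2*Y²)/Y*√Y = -2*(-2 + 2*Y²)/√Y)
t = 0 (t = 0*(4*(1 - 1*(-16)²)/√(-16)) = 0*(4*(-I/4)*(1 - 1*256)) = 0*(4*(-I/4)*(1 - 256)) = 0*(4*(-I/4)*(-255)) = 0*(255*I) = 0)
1/(t + 13*(-50)) = 1/(0 + 13*(-50)) = 1/(0 - 650) = 1/(-650) = -1/650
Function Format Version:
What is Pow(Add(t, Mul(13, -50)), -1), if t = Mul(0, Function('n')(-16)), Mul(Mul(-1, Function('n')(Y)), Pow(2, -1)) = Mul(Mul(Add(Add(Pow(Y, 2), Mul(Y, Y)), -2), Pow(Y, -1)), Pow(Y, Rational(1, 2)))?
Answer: Rational(-1, 650) ≈ -0.0015385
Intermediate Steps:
Function('n')(Y) = Mul(-2, Pow(Y, Rational(-1, 2)), Add(-2, Mul(2, Pow(Y, 2)))) (Function('n')(Y) = Mul(-2, Mul(Mul(Add(Add(Pow(Y, 2), Mul(Y, Y)), -2), Pow(Y, -1)), Pow(Y, Rational(1, 2)))) = Mul(-2, Mul(Mul(Add(Add(Pow(Y, 2), Pow(Y, 2)), -2), Pow(Y, -1)), Pow(Y, Rational(1, 2)))) = Mul(-2, Mul(Mul(Add(Mul(2, Pow(Y, 2)), -2), Pow(Y, -1)), Pow(Y, Rational(1, 2)))) = Mul(-2, Mul(Mul(Add(-2, Mul(2, Pow(Y, 2))), Pow(Y, -1)), Pow(Y, Rational(1, 2)))) = Mul(-2, Mul(Mul(Pow(Y, -1), Add(-2, Mul(2, Pow(Y, 2)))), Pow(Y, Rational(1, 2)))) = Mul(-2, Mul(Pow(Y, Rational(-1, 2)), Add(-2, Mul(2, Pow(Y, 2))))) = Mul(-2, Pow(Y, Rational(-1, 2)), Add(-2, Mul(2, Pow(Y, 2)))))
t = 0 (t = Mul(0, Mul(4, Pow(-16, Rational(-1, 2)), Add(1, Mul(-1, Pow(-16, 2))))) = Mul(0, Mul(4, Mul(Rational(-1, 4), I), Add(1, Mul(-1, 256)))) = Mul(0, Mul(4, Mul(Rational(-1, 4), I), Add(1, -256))) = Mul(0, Mul(4, Mul(Rational(-1, 4), I), -255)) = Mul(0, Mul(255, I)) = 0)
Pow(Add(t, Mul(13, -50)), -1) = Pow(Add(0, Mul(13, -50)), -1) = Pow(Add(0, -650), -1) = Pow(-650, -1) = Rational(-1, 650)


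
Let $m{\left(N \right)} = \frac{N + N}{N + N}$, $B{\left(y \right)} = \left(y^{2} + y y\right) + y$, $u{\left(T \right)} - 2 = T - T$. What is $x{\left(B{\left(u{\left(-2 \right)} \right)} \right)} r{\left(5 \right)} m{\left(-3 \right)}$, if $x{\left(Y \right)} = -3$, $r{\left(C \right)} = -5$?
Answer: $15$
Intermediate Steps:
$u{\left(T \right)} = 2$ ($u{\left(T \right)} = 2 + \left(T - T\right) = 2 + 0 = 2$)
$B{\left(y \right)} = y + 2 y^{2}$ ($B{\left(y \right)} = \left(y^{2} + y^{2}\right) + y = 2 y^{2} + y = y + 2 y^{2}$)
$m{\left(N \right)} = 1$ ($m{\left(N \right)} = \frac{2 N}{2 N} = 2 N \frac{1}{2 N} = 1$)
$x{\left(B{\left(u{\left(-2 \right)} \right)} \right)} r{\left(5 \right)} m{\left(-3 \right)} = \left(-3\right) \left(-5\right) 1 = 15 \cdot 1 = 15$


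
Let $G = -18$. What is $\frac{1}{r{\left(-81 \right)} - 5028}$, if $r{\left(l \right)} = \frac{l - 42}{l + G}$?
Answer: $- \frac{33}{165883} \approx -0.00019894$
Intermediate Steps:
$r{\left(l \right)} = \frac{-42 + l}{-18 + l}$ ($r{\left(l \right)} = \frac{l - 42}{l - 18} = \frac{l - 42}{-18 + l} = \frac{-42 + l}{-18 + l}$)
$\frac{1}{r{\left(-81 \right)} - 5028} = \frac{1}{\frac{-42 - 81}{-18 - 81} - 5028} = \frac{1}{\frac{1}{-99} \left(-123\right) - 5028} = \frac{1}{\left(- \frac{1}{99}\right) \left(-123\right) - 5028} = \frac{1}{\frac{41}{33} - 5028} = \frac{1}{- \frac{165883}{33}} = - \frac{33}{165883}$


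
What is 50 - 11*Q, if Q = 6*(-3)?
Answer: 248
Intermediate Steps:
Q = -18
50 - 11*Q = 50 - 11*(-18) = 50 + 198 = 248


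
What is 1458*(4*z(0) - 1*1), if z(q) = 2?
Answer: 10206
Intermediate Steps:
1458*(4*z(0) - 1*1) = 1458*(4*2 - 1*1) = 1458*(8 - 1) = 1458*7 = 10206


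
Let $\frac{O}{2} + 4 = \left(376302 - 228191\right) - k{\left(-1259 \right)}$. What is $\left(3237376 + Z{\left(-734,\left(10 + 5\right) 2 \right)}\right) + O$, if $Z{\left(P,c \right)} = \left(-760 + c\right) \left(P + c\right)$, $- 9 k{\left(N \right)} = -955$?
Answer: $\frac{36425680}{9} \approx 4.0473 \cdot 10^{6}$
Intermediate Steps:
$k{\left(N \right)} = \frac{955}{9}$ ($k{\left(N \right)} = \left(- \frac{1}{9}\right) \left(-955\right) = \frac{955}{9}$)
$O = \frac{2664016}{9}$ ($O = -8 + 2 \left(\left(376302 - 228191\right) - \frac{955}{9}\right) = -8 + 2 \left(148111 - \frac{955}{9}\right) = -8 + 2 \cdot \frac{1332044}{9} = -8 + \frac{2664088}{9} = \frac{2664016}{9} \approx 2.96 \cdot 10^{5}$)
$\left(3237376 + Z{\left(-734,\left(10 + 5\right) 2 \right)}\right) + O = \left(3237376 - \left(-557840 - 4 \left(10 + 5\right)^{2} + 1494 \left(10 + 5\right) 2\right)\right) + \frac{2664016}{9} = \left(3237376 + \left(\left(15 \cdot 2\right)^{2} + 557840 - 760 \cdot 15 \cdot 2 - 734 \cdot 15 \cdot 2\right)\right) + \frac{2664016}{9} = \left(3237376 + \left(30^{2} + 557840 - 22800 - 22020\right)\right) + \frac{2664016}{9} = \left(3237376 + \left(900 + 557840 - 22800 - 22020\right)\right) + \frac{2664016}{9} = \left(3237376 + 513920\right) + \frac{2664016}{9} = 3751296 + \frac{2664016}{9} = \frac{36425680}{9}$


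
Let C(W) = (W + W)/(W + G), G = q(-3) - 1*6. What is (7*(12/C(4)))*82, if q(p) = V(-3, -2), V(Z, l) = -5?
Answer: -6027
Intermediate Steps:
q(p) = -5
G = -11 (G = -5 - 1*6 = -5 - 6 = -11)
C(W) = 2*W/(-11 + W) (C(W) = (W + W)/(W - 11) = (2*W)/(-11 + W) = 2*W/(-11 + W))
(7*(12/C(4)))*82 = (7*(12/((2*4/(-11 + 4)))))*82 = (7*(12/((2*4/(-7)))))*82 = (7*(12/((2*4*(-⅐)))))*82 = (7*(12/(-8/7)))*82 = (7*(12*(-7/8)))*82 = (7*(-21/2))*82 = -147/2*82 = -6027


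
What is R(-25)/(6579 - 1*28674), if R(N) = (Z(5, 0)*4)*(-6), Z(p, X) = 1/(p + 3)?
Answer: 1/7365 ≈ 0.00013578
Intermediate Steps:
Z(p, X) = 1/(3 + p)
R(N) = -3 (R(N) = (4/(3 + 5))*(-6) = (4/8)*(-6) = ((⅛)*4)*(-6) = (½)*(-6) = -3)
R(-25)/(6579 - 1*28674) = -3/(6579 - 1*28674) = -3/(6579 - 28674) = -3/(-22095) = -3*(-1/22095) = 1/7365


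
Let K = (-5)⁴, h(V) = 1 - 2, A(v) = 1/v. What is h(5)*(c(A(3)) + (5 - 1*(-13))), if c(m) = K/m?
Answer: -1893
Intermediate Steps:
A(v) = 1/v
h(V) = -1
K = 625
c(m) = 625/m
h(5)*(c(A(3)) + (5 - 1*(-13))) = -(625/(1/3) + (5 - 1*(-13))) = -(625/(⅓) + (5 + 13)) = -(625*3 + 18) = -(1875 + 18) = -1*1893 = -1893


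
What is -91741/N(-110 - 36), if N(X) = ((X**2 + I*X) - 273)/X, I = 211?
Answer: -1030322/751 ≈ -1371.9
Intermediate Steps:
N(X) = (-273 + X**2 + 211*X)/X (N(X) = ((X**2 + 211*X) - 273)/X = (-273 + X**2 + 211*X)/X)
-91741/N(-110 - 36) = -91741/(211 + (-110 - 36) - 273/(-110 - 36)) = -91741/(211 - 146 - 273/(-146)) = -91741/(211 - 146 - 273*(-1/146)) = -91741/(211 - 146 + 273/146) = -91741/9763/146 = -91741*146/9763 = -1030322/751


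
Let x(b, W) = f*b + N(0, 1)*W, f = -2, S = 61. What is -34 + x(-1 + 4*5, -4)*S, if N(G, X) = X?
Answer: -2596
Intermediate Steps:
x(b, W) = W - 2*b (x(b, W) = -2*b + 1*W = -2*b + W = W - 2*b)
-34 + x(-1 + 4*5, -4)*S = -34 + (-4 - 2*(-1 + 4*5))*61 = -34 + (-4 - 2*(-1 + 20))*61 = -34 + (-4 - 2*19)*61 = -34 + (-4 - 38)*61 = -34 - 42*61 = -34 - 2562 = -2596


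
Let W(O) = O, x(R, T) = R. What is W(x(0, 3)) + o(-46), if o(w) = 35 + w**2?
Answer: 2151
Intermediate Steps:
W(x(0, 3)) + o(-46) = 0 + (35 + (-46)**2) = 0 + (35 + 2116) = 0 + 2151 = 2151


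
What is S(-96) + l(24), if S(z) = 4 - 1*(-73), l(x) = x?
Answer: 101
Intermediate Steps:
S(z) = 77 (S(z) = 4 + 73 = 77)
S(-96) + l(24) = 77 + 24 = 101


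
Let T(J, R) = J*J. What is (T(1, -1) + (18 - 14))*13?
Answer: 65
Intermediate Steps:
T(J, R) = J²
(T(1, -1) + (18 - 14))*13 = (1² + (18 - 14))*13 = (1 + 4)*13 = 5*13 = 65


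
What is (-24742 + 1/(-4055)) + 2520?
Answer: -90110211/4055 ≈ -22222.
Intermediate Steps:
(-24742 + 1/(-4055)) + 2520 = (-24742 - 1/4055) + 2520 = -100328811/4055 + 2520 = -90110211/4055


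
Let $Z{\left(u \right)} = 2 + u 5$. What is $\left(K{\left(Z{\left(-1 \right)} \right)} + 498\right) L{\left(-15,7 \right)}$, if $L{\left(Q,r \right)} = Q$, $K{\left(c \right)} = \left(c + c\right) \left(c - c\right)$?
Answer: $-7470$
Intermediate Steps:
$Z{\left(u \right)} = 2 + 5 u$
$K{\left(c \right)} = 0$ ($K{\left(c \right)} = 2 c 0 = 0$)
$\left(K{\left(Z{\left(-1 \right)} \right)} + 498\right) L{\left(-15,7 \right)} = \left(0 + 498\right) \left(-15\right) = 498 \left(-15\right) = -7470$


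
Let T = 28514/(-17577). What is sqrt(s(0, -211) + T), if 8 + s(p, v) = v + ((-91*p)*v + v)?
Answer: 8*I*sqrt(25723397)/1953 ≈ 20.776*I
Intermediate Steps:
s(p, v) = -8 + 2*v - 91*p*v (s(p, v) = -8 + (v + ((-91*p)*v + v)) = -8 + (v + (-91*p*v + v)) = -8 + (v + (v - 91*p*v)) = -8 + (2*v - 91*p*v) = -8 + 2*v - 91*p*v)
T = -28514/17577 (T = 28514*(-1/17577) = -28514/17577 ≈ -1.6222)
sqrt(s(0, -211) + T) = sqrt((-8 + 2*(-211) - 91*0*(-211)) - 28514/17577) = sqrt((-8 - 422 + 0) - 28514/17577) = sqrt(-430 - 28514/17577) = sqrt(-7586624/17577) = 8*I*sqrt(25723397)/1953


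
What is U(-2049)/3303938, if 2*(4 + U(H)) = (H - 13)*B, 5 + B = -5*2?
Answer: 15461/3303938 ≈ 0.0046796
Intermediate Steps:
B = -15 (B = -5 - 5*2 = -5 - 10 = -15)
U(H) = 187/2 - 15*H/2 (U(H) = -4 + ((H - 13)*(-15))/2 = -4 + ((-13 + H)*(-15))/2 = -4 + (195 - 15*H)/2 = -4 + (195/2 - 15*H/2) = 187/2 - 15*H/2)
U(-2049)/3303938 = (187/2 - 15/2*(-2049))/3303938 = (187/2 + 30735/2)*(1/3303938) = 15461*(1/3303938) = 15461/3303938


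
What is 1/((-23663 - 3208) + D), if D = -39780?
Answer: -1/66651 ≈ -1.5004e-5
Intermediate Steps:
1/((-23663 - 3208) + D) = 1/((-23663 - 3208) - 39780) = 1/(-26871 - 39780) = 1/(-66651) = -1/66651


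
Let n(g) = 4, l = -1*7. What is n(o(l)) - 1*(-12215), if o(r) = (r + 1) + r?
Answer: 12219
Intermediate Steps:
l = -7
o(r) = 1 + 2*r (o(r) = (1 + r) + r = 1 + 2*r)
n(o(l)) - 1*(-12215) = 4 - 1*(-12215) = 4 + 12215 = 12219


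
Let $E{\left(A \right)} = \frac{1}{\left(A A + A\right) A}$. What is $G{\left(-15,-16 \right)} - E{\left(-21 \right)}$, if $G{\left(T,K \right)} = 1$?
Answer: $\frac{8821}{8820} \approx 1.0001$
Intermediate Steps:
$E{\left(A \right)} = \frac{1}{A \left(A + A^{2}\right)}$ ($E{\left(A \right)} = \frac{1}{\left(A^{2} + A\right) A} = \frac{1}{\left(A + A^{2}\right) A} = \frac{1}{A \left(A + A^{2}\right)}$)
$G{\left(-15,-16 \right)} - E{\left(-21 \right)} = 1 - \frac{1}{441 \left(1 - 21\right)} = 1 - \frac{1}{441 \left(-20\right)} = 1 - \frac{1}{441} \left(- \frac{1}{20}\right) = 1 - - \frac{1}{8820} = 1 + \frac{1}{8820} = \frac{8821}{8820}$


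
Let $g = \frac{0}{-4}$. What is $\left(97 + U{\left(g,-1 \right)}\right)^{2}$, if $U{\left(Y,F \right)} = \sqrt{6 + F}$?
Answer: $\left(97 + \sqrt{5}\right)^{2} \approx 9847.8$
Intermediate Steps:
$g = 0$ ($g = 0 \left(- \frac{1}{4}\right) = 0$)
$\left(97 + U{\left(g,-1 \right)}\right)^{2} = \left(97 + \sqrt{6 - 1}\right)^{2} = \left(97 + \sqrt{5}\right)^{2}$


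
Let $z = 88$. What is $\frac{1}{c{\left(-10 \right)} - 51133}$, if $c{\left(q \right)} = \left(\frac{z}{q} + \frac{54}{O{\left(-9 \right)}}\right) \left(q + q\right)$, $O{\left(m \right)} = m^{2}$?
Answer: $- \frac{3}{152911} \approx -1.9619 \cdot 10^{-5}$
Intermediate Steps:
$c{\left(q \right)} = 2 q \left(\frac{2}{3} + \frac{88}{q}\right)$ ($c{\left(q \right)} = \left(\frac{88}{q} + \frac{54}{\left(-9\right)^{2}}\right) \left(q + q\right) = \left(\frac{88}{q} + \frac{54}{81}\right) 2 q = \left(\frac{88}{q} + 54 \cdot \frac{1}{81}\right) 2 q = \left(\frac{88}{q} + \frac{2}{3}\right) 2 q = \left(\frac{2}{3} + \frac{88}{q}\right) 2 q = 2 q \left(\frac{2}{3} + \frac{88}{q}\right)$)
$\frac{1}{c{\left(-10 \right)} - 51133} = \frac{1}{\left(176 + \frac{4}{3} \left(-10\right)\right) - 51133} = \frac{1}{\left(176 - \frac{40}{3}\right) - 51133} = \frac{1}{\frac{488}{3} - 51133} = \frac{1}{- \frac{152911}{3}} = - \frac{3}{152911}$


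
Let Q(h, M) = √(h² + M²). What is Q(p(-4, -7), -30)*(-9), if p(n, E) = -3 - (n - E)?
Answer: -54*√26 ≈ -275.35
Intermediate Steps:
p(n, E) = -3 + E - n (p(n, E) = -3 + (E - n) = -3 + E - n)
Q(h, M) = √(M² + h²)
Q(p(-4, -7), -30)*(-9) = √((-30)² + (-3 - 7 - 1*(-4))²)*(-9) = √(900 + (-3 - 7 + 4)²)*(-9) = √(900 + (-6)²)*(-9) = √(900 + 36)*(-9) = √936*(-9) = (6*√26)*(-9) = -54*√26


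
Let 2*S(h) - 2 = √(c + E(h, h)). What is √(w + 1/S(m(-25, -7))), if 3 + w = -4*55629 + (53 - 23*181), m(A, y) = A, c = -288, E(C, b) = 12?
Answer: √((-226628 - 226629*I*√69)/(1 + I*√69)) ≈ 0.e-4 - 476.06*I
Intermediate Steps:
S(h) = 1 + I*√69 (S(h) = 1 + √(-288 + 12)/2 = 1 + √(-276)/2 = 1 + (2*I*√69)/2 = 1 + I*√69)
w = -226629 (w = -3 + (-4*55629 + (53 - 23*181)) = -3 + (-222516 + (53 - 4163)) = -3 + (-222516 - 4110) = -3 - 226626 = -226629)
√(w + 1/S(m(-25, -7))) = √(-226629 + 1/(1 + I*√69))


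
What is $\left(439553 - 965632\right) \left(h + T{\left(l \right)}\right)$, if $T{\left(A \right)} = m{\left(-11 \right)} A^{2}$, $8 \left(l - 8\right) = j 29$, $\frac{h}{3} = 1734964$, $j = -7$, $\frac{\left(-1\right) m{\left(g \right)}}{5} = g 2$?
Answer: $- \frac{88180940590721}{32} \approx -2.7557 \cdot 10^{12}$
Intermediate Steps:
$m{\left(g \right)} = - 10 g$ ($m{\left(g \right)} = - 5 g 2 = - 5 \cdot 2 g = - 10 g$)
$h = 5204892$ ($h = 3 \cdot 1734964 = 5204892$)
$l = - \frac{139}{8}$ ($l = 8 + \frac{\left(-7\right) 29}{8} = 8 + \frac{1}{8} \left(-203\right) = 8 - \frac{203}{8} = - \frac{139}{8} \approx -17.375$)
$T{\left(A \right)} = 110 A^{2}$ ($T{\left(A \right)} = \left(-10\right) \left(-11\right) A^{2} = 110 A^{2}$)
$\left(439553 - 965632\right) \left(h + T{\left(l \right)}\right) = \left(439553 - 965632\right) \left(5204892 + 110 \left(- \frac{139}{8}\right)^{2}\right) = - 526079 \left(5204892 + 110 \cdot \frac{19321}{64}\right) = - 526079 \left(5204892 + \frac{1062655}{32}\right) = \left(-526079\right) \frac{167619199}{32} = - \frac{88180940590721}{32}$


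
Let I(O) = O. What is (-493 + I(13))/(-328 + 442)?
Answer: -80/19 ≈ -4.2105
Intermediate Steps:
(-493 + I(13))/(-328 + 442) = (-493 + 13)/(-328 + 442) = -480/114 = -480*1/114 = -80/19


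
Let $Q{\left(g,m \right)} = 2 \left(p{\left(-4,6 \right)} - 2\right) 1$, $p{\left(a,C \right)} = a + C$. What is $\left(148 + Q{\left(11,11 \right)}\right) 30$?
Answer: $4440$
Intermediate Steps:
$p{\left(a,C \right)} = C + a$
$Q{\left(g,m \right)} = 0$ ($Q{\left(g,m \right)} = 2 \left(\left(6 - 4\right) - 2\right) 1 = 2 \left(2 - 2\right) 1 = 2 \cdot 0 \cdot 1 = 0 \cdot 1 = 0$)
$\left(148 + Q{\left(11,11 \right)}\right) 30 = \left(148 + 0\right) 30 = 148 \cdot 30 = 4440$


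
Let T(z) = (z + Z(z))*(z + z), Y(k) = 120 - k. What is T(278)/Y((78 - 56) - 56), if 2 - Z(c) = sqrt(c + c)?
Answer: 11120/11 - 556*sqrt(139)/77 ≈ 925.78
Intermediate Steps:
Z(c) = 2 - sqrt(2)*sqrt(c) (Z(c) = 2 - sqrt(c + c) = 2 - sqrt(2*c) = 2 - sqrt(2)*sqrt(c))
T(z) = 2*z*(2 + z - sqrt(2)*sqrt(z)) (T(z) = (z + (2 - sqrt(2)*sqrt(z)))*(z + z) = (2 + z - sqrt(2)*sqrt(z))*(2*z) = 2*z*(2 + z - sqrt(2)*sqrt(z)))
T(278)/Y((78 - 56) - 56) = (2*278*(2 + 278 - sqrt(2)*sqrt(278)))/(120 - ((78 - 56) - 56)) = (2*278*(2 + 278 - 2*sqrt(139)))/(120 - (22 - 56)) = (2*278*(280 - 2*sqrt(139)))/(120 - 1*(-34)) = (155680 - 1112*sqrt(139))/(120 + 34) = (155680 - 1112*sqrt(139))/154 = (155680 - 1112*sqrt(139))*(1/154) = 11120/11 - 556*sqrt(139)/77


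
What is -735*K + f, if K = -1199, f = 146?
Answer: 881411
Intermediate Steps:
-735*K + f = -735*(-1199) + 146 = 881265 + 146 = 881411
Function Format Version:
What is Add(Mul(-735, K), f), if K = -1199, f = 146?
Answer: 881411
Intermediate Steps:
Add(Mul(-735, K), f) = Add(Mul(-735, -1199), 146) = Add(881265, 146) = 881411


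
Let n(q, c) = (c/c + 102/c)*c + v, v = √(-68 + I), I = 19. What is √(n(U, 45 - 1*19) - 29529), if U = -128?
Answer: √(-29401 + 7*I) ≈ 0.02 + 171.47*I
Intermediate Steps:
v = 7*I (v = √(-68 + 19) = √(-49) = 7*I ≈ 7.0*I)
n(q, c) = 7*I + c*(1 + 102/c) (n(q, c) = (c/c + 102/c)*c + 7*I = (1 + 102/c)*c + 7*I = c*(1 + 102/c) + 7*I = 7*I + c*(1 + 102/c))
√(n(U, 45 - 1*19) - 29529) = √((102 + (45 - 1*19) + 7*I) - 29529) = √((102 + (45 - 19) + 7*I) - 29529) = √((102 + 26 + 7*I) - 29529) = √((128 + 7*I) - 29529) = √(-29401 + 7*I)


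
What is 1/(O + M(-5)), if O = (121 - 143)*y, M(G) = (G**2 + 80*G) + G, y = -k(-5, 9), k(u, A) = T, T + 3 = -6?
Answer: -1/578 ≈ -0.0017301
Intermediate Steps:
T = -9 (T = -3 - 6 = -9)
k(u, A) = -9
y = 9 (y = -1*(-9) = 9)
M(G) = G**2 + 81*G
O = -198 (O = (121 - 143)*9 = -22*9 = -198)
1/(O + M(-5)) = 1/(-198 - 5*(81 - 5)) = 1/(-198 - 5*76) = 1/(-198 - 380) = 1/(-578) = -1/578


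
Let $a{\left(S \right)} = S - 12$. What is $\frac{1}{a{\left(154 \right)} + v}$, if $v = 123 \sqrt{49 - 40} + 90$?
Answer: $\frac{1}{601} \approx 0.0016639$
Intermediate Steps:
$v = 459$ ($v = 123 \sqrt{9} + 90 = 123 \cdot 3 + 90 = 369 + 90 = 459$)
$a{\left(S \right)} = -12 + S$ ($a{\left(S \right)} = S - 12 = -12 + S$)
$\frac{1}{a{\left(154 \right)} + v} = \frac{1}{\left(-12 + 154\right) + 459} = \frac{1}{142 + 459} = \frac{1}{601}$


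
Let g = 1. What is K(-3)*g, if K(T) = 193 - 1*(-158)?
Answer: 351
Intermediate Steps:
K(T) = 351 (K(T) = 193 + 158 = 351)
K(-3)*g = 351*1 = 351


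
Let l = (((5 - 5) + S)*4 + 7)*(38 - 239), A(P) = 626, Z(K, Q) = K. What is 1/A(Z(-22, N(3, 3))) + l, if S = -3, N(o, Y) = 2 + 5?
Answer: 629131/626 ≈ 1005.0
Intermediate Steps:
N(o, Y) = 7
l = 1005 (l = (((5 - 5) - 3)*4 + 7)*(38 - 239) = ((0 - 3)*4 + 7)*(-201) = (-3*4 + 7)*(-201) = (-12 + 7)*(-201) = -5*(-201) = 1005)
1/A(Z(-22, N(3, 3))) + l = 1/626 + 1005 = 629131/626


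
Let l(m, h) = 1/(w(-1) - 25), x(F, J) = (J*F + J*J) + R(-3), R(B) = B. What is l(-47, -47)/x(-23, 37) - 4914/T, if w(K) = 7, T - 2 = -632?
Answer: 14461/1854 ≈ 7.7999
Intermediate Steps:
T = -630 (T = 2 - 632 = -630)
x(F, J) = -3 + J**2 + F*J (x(F, J) = (J*F + J*J) - 3 = (F*J + J**2) - 3 = (J**2 + F*J) - 3 = -3 + J**2 + F*J)
l(m, h) = -1/18 (l(m, h) = 1/(7 - 25) = 1/(-18) = -1/18)
l(-47, -47)/x(-23, 37) - 4914/T = -1/(18*(-3 + 37**2 - 23*37)) - 4914/(-630) = -1/(18*(-3 + 1369 - 851)) - 4914*(-1/630) = -1/18/515 + 39/5 = -1/18*1/515 + 39/5 = -1/9270 + 39/5 = 14461/1854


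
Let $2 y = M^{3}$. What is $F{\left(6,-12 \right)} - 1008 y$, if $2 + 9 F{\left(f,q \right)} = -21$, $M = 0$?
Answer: $- \frac{23}{9} \approx -2.5556$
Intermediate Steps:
$F{\left(f,q \right)} = - \frac{23}{9}$ ($F{\left(f,q \right)} = - \frac{2}{9} + \frac{1}{9} \left(-21\right) = - \frac{2}{9} - \frac{7}{3} = - \frac{23}{9}$)
$y = 0$ ($y = \frac{0^{3}}{2} = \frac{1}{2} \cdot 0 = 0$)
$F{\left(6,-12 \right)} - 1008 y = - \frac{23}{9} - 0 = - \frac{23}{9} + 0 = - \frac{23}{9}$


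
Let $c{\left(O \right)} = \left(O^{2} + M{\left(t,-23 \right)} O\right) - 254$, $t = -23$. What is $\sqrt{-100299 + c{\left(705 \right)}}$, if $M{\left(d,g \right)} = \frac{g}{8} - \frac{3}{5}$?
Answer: $\frac{\sqrt{6304354}}{4} \approx 627.71$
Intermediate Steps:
$M{\left(d,g \right)} = - \frac{3}{5} + \frac{g}{8}$ ($M{\left(d,g \right)} = g \frac{1}{8} - \frac{3}{5} = \frac{g}{8} - \frac{3}{5} = - \frac{3}{5} + \frac{g}{8}$)
$c{\left(O \right)} = -254 + O^{2} - \frac{139 O}{40}$ ($c{\left(O \right)} = \left(O^{2} + \left(- \frac{3}{5} + \frac{1}{8} \left(-23\right)\right) O\right) - 254 = \left(O^{2} + \left(- \frac{3}{5} - \frac{23}{8}\right) O\right) - 254 = \left(O^{2} - \frac{139 O}{40}\right) - 254 = -254 + O^{2} - \frac{139 O}{40}$)
$\sqrt{-100299 + c{\left(705 \right)}} = \sqrt{-100299 - \left(\frac{21631}{8} - 497025\right)} = \sqrt{-100299 - - \frac{3954569}{8}} = \sqrt{-100299 + \frac{3954569}{8}} = \sqrt{\frac{3152177}{8}} = \frac{\sqrt{6304354}}{4}$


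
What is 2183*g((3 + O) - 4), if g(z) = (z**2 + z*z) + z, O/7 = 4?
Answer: 3241755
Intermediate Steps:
O = 28 (O = 7*4 = 28)
g(z) = z + 2*z**2 (g(z) = (z**2 + z**2) + z = 2*z**2 + z = z + 2*z**2)
2183*g((3 + O) - 4) = 2183*(((3 + 28) - 4)*(1 + 2*((3 + 28) - 4))) = 2183*((31 - 4)*(1 + 2*(31 - 4))) = 2183*(27*(1 + 2*27)) = 2183*(27*(1 + 54)) = 2183*(27*55) = 2183*1485 = 3241755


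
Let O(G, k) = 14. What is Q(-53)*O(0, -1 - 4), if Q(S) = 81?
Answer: 1134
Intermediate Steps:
Q(-53)*O(0, -1 - 4) = 81*14 = 1134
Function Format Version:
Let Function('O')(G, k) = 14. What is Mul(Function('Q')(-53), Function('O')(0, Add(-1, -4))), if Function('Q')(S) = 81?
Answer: 1134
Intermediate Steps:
Mul(Function('Q')(-53), Function('O')(0, Add(-1, -4))) = Mul(81, 14) = 1134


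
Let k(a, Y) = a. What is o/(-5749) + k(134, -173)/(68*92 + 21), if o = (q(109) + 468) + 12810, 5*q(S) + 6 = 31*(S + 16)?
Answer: -437163913/180432365 ≈ -2.4229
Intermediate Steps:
q(S) = 98 + 31*S/5 (q(S) = -6/5 + (31*(S + 16))/5 = -6/5 + (31*(16 + S))/5 = -6/5 + (496 + 31*S)/5 = -6/5 + (496/5 + 31*S/5) = 98 + 31*S/5)
o = 70259/5 (o = ((98 + (31/5)*109) + 468) + 12810 = ((98 + 3379/5) + 468) + 12810 = (3869/5 + 468) + 12810 = 6209/5 + 12810 = 70259/5 ≈ 14052.)
o/(-5749) + k(134, -173)/(68*92 + 21) = (70259/5)/(-5749) + 134/(68*92 + 21) = (70259/5)*(-1/5749) + 134/(6256 + 21) = -70259/28745 + 134/6277 = -437163913/180432365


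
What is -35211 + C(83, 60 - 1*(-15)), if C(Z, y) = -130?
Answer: -35341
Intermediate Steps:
-35211 + C(83, 60 - 1*(-15)) = -35211 - 130 = -35341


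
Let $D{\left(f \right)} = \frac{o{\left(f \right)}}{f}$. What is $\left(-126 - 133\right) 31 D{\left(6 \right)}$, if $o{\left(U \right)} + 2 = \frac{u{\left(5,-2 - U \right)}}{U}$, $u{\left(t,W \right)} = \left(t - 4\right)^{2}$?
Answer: $\frac{88319}{36} \approx 2453.3$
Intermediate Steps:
$u{\left(t,W \right)} = \left(-4 + t\right)^{2}$
$o{\left(U \right)} = -2 + \frac{1}{U}$ ($o{\left(U \right)} = -2 + \frac{\left(-4 + 5\right)^{2}}{U} = -2 + \frac{1^{2}}{U} = -2 + 1 \frac{1}{U} = -2 + \frac{1}{U}$)
$D{\left(f \right)} = \frac{-2 + \frac{1}{f}}{f}$
$\left(-126 - 133\right) 31 D{\left(6 \right)} = \left(-126 - 133\right) 31 \frac{1 - 12}{36} = - 259 \cdot 31 \frac{1 - 12}{36} = - 259 \cdot 31 \cdot \frac{1}{36} \left(-11\right) = - 259 \cdot 31 \left(- \frac{11}{36}\right) = \left(-259\right) \left(- \frac{341}{36}\right) = \frac{88319}{36}$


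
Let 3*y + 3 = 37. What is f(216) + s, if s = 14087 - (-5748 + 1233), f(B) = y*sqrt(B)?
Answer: 18602 + 68*sqrt(6) ≈ 18769.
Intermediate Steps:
y = 34/3 (y = -1 + (1/3)*37 = -1 + 37/3 = 34/3 ≈ 11.333)
f(B) = 34*sqrt(B)/3
s = 18602 (s = 14087 - 1*(-4515) = 14087 + 4515 = 18602)
f(216) + s = 34*sqrt(216)/3 + 18602 = 34*(6*sqrt(6))/3 + 18602 = 68*sqrt(6) + 18602 = 18602 + 68*sqrt(6)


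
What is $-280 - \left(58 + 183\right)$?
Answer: $-521$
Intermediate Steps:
$-280 - \left(58 + 183\right) = -280 - 241 = -521$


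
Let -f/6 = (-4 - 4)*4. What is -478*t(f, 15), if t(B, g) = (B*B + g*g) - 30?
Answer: -17714202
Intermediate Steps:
f = 192 (f = -6*(-4 - 4)*4 = -(-48)*4 = -6*(-32) = 192)
t(B, g) = -30 + B**2 + g**2 (t(B, g) = (B**2 + g**2) - 30 = -30 + B**2 + g**2)
-478*t(f, 15) = -478*(-30 + 192**2 + 15**2) = -478*(-30 + 36864 + 225) = -478*37059 = -17714202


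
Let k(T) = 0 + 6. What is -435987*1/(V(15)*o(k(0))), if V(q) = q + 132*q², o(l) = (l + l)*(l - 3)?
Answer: -48443/118860 ≈ -0.40756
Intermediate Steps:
k(T) = 6
o(l) = 2*l*(-3 + l) (o(l) = (2*l)*(-3 + l) = 2*l*(-3 + l))
-435987*1/(V(15)*o(k(0))) = -435987*1/(180*(1 + 132*15)*(-3 + 6)) = -435987*1/(540*(1 + 1980)) = -435987/((15*1981)*36) = -435987/(29715*36) = -435987/1069740 = -435987*1/1069740 = -48443/118860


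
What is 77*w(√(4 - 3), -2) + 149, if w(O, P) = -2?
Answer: -5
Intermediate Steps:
77*w(√(4 - 3), -2) + 149 = 77*(-2) + 149 = -154 + 149 = -5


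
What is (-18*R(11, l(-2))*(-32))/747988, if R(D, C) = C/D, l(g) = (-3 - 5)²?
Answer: 9216/2056967 ≈ 0.0044804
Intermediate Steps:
l(g) = 64 (l(g) = (-8)² = 64)
(-18*R(11, l(-2))*(-32))/747988 = (-1152/11*(-32))/747988 = (-1152/11*(-32))*(1/747988) = (-18*64/11*(-32))*(1/747988) = -1152/11*(-32)*(1/747988) = (36864/11)*(1/747988) = 9216/2056967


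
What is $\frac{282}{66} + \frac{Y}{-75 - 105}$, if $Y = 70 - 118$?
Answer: $\frac{749}{165} \approx 4.5394$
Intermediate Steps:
$Y = -48$
$\frac{282}{66} + \frac{Y}{-75 - 105} = \frac{282}{66} - \frac{48}{-75 - 105} = 282 \cdot \frac{1}{66} - \frac{48}{-180} = \frac{47}{11} - - \frac{4}{15} = \frac{47}{11} + \frac{4}{15} = \frac{749}{165}$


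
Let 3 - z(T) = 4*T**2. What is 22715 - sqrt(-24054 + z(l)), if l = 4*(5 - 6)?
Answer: 22715 - I*sqrt(24115) ≈ 22715.0 - 155.29*I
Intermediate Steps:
l = -4 (l = 4*(-1) = -4)
z(T) = 3 - 4*T**2
22715 - sqrt(-24054 + z(l)) = 22715 - sqrt(-24054 + (3 - 4*(-4)**2)) = 22715 - sqrt(-24054 + (3 - 4*16)) = 22715 - sqrt(-24054 + (3 - 64)) = 22715 - sqrt(-24054 - 61) = 22715 - sqrt(-24115) = 22715 - I*sqrt(24115)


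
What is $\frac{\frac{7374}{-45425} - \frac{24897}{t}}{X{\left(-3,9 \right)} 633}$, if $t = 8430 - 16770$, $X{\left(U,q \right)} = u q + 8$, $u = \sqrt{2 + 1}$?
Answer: $- \frac{142592942}{715428896025} + \frac{213889413 \sqrt{3}}{953905194700} \approx 0.00018906$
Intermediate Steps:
$u = \sqrt{3} \approx 1.732$
$X{\left(U,q \right)} = 8 + q \sqrt{3}$ ($X{\left(U,q \right)} = \sqrt{3} q + 8 = q \sqrt{3} + 8 = 8 + q \sqrt{3}$)
$t = -8340$
$\frac{\frac{7374}{-45425} - \frac{24897}{t}}{X{\left(-3,9 \right)} 633} = \frac{\frac{7374}{-45425} - \frac{24897}{-8340}}{\left(8 + 9 \sqrt{3}\right) 633} = \frac{7374 \left(- \frac{1}{45425}\right) - - \frac{8299}{2780}}{5064 + 5697 \sqrt{3}} = \frac{- \frac{7374}{45425} + \frac{8299}{2780}}{5064 + 5697 \sqrt{3}} = \frac{71296471}{25256300 \left(5064 + 5697 \sqrt{3}\right)}$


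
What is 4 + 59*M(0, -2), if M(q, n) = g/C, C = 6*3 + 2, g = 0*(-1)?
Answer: 4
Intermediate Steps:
g = 0
C = 20 (C = 18 + 2 = 20)
M(q, n) = 0 (M(q, n) = 0/20 = 0*(1/20) = 0)
4 + 59*M(0, -2) = 4 + 59*0 = 4 + 0 = 4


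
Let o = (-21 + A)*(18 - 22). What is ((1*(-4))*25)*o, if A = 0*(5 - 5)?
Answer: -8400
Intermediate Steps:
A = 0 (A = 0*0 = 0)
o = 84 (o = (-21 + 0)*(18 - 22) = -21*(-4) = 84)
((1*(-4))*25)*o = ((1*(-4))*25)*84 = -4*25*84 = -100*84 = -8400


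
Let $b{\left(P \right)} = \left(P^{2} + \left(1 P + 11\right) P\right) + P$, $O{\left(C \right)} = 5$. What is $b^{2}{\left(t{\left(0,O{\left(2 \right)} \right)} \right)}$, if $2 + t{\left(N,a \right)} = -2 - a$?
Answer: $2916$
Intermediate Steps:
$t{\left(N,a \right)} = -4 - a$ ($t{\left(N,a \right)} = -2 - \left(2 + a\right) = -4 - a$)
$b{\left(P \right)} = P + P^{2} + P \left(11 + P\right)$ ($b{\left(P \right)} = \left(P^{2} + \left(P + 11\right) P\right) + P = \left(P^{2} + \left(11 + P\right) P\right) + P = \left(P^{2} + P \left(11 + P\right)\right) + P = P + P^{2} + P \left(11 + P\right)$)
$b^{2}{\left(t{\left(0,O{\left(2 \right)} \right)} \right)} = \left(2 \left(-4 - 5\right) \left(6 - 9\right)\right)^{2} = \left(2 \left(-9\right) \left(6 - 9\right)\right)^{2} = \left(2 \left(-9\right) \left(-3\right)\right)^{2} = 54^{2} = 2916$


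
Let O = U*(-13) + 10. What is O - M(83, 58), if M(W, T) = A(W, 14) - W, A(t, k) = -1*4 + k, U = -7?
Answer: 174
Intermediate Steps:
A(t, k) = -4 + k
M(W, T) = 10 - W (M(W, T) = (-4 + 14) - W = 10 - W)
O = 101 (O = -7*(-13) + 10 = 91 + 10 = 101)
O - M(83, 58) = 101 - (10 - 1*83) = 101 - (10 - 83) = 101 - 1*(-73) = 101 + 73 = 174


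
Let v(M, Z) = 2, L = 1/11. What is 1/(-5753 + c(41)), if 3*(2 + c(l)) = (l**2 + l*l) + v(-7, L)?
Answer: -3/13901 ≈ -0.00021581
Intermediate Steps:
L = 1/11 ≈ 0.090909
c(l) = -4/3 + 2*l**2/3 (c(l) = -2 + ((l**2 + l*l) + 2)/3 = -2 + ((l**2 + l**2) + 2)/3 = -2 + (2*l**2 + 2)/3 = -2 + (2 + 2*l**2)/3 = -2 + (2/3 + 2*l**2/3) = -4/3 + 2*l**2/3)
1/(-5753 + c(41)) = 1/(-5753 + (-4/3 + (2/3)*41**2)) = 1/(-5753 + (-4/3 + (2/3)*1681)) = 1/(-5753 + (-4/3 + 3362/3)) = 1/(-5753 + 3358/3) = 1/(-13901/3) = -3/13901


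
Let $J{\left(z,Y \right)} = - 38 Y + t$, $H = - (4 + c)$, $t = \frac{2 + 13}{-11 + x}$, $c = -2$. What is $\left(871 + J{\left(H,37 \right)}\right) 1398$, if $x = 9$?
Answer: $-758415$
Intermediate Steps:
$t = - \frac{15}{2}$ ($t = \frac{2 + 13}{-11 + 9} = \frac{15}{-2} = 15 \left(- \frac{1}{2}\right) = - \frac{15}{2} \approx -7.5$)
$H = -2$ ($H = - (4 - 2) = \left(-1\right) 2 = -2$)
$J{\left(z,Y \right)} = - \frac{15}{2} - 38 Y$ ($J{\left(z,Y \right)} = - 38 Y - \frac{15}{2} = - \frac{15}{2} - 38 Y$)
$\left(871 + J{\left(H,37 \right)}\right) 1398 = \left(871 - \frac{2827}{2}\right) 1398 = \left(- \frac{1085}{2}\right) 1398 = -758415$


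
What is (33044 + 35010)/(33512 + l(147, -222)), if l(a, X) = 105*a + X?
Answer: 68054/48725 ≈ 1.3967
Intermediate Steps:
l(a, X) = X + 105*a
(33044 + 35010)/(33512 + l(147, -222)) = (33044 + 35010)/(33512 + (-222 + 105*147)) = 68054/(33512 + (-222 + 15435)) = 68054/(33512 + 15213) = 68054/48725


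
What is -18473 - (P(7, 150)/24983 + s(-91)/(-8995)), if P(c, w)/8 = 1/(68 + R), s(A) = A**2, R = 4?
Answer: -5337108248119/288928395 ≈ -18472.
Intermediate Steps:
P(c, w) = 1/9 (P(c, w) = 8/(68 + 4) = 8/72 = 8*(1/72) = 1/9)
-18473 - (P(7, 150)/24983 + s(-91)/(-8995)) = -18473 - ((1/9)/24983 + (-91)**2/(-8995)) = -18473 - ((1/9)*(1/24983) + 8281*(-1/8995)) = -18473 - (1/224847 - 1183/1285) = -18473 - 1*(-265992716/288928395) = -18473 + 265992716/288928395 = -5337108248119/288928395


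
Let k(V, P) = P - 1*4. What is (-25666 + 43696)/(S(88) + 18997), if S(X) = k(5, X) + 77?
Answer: 3005/3193 ≈ 0.94112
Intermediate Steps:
k(V, P) = -4 + P (k(V, P) = P - 4 = -4 + P)
S(X) = 73 + X (S(X) = (-4 + X) + 77 = 73 + X)
(-25666 + 43696)/(S(88) + 18997) = (-25666 + 43696)/((73 + 88) + 18997) = 18030/(161 + 18997) = 18030/19158 = 18030*(1/19158) = 3005/3193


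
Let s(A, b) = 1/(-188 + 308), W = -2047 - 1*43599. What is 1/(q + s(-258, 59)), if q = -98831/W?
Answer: 2738760/5952683 ≈ 0.46009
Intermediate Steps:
W = -45646 (W = -2047 - 43599 = -45646)
s(A, b) = 1/120
q = 98831/45646 (q = -98831/(-45646) = -98831*(-1/45646) = 98831/45646 ≈ 2.1652)
1/(q + s(-258, 59)) = 1/(98831/45646 + 1/120) = 1/(5952683/2738760) = 2738760/5952683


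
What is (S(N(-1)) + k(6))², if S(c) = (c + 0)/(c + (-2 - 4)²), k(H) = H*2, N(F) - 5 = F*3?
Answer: 52441/361 ≈ 145.27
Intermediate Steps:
N(F) = 5 + 3*F (N(F) = 5 + F*3 = 5 + 3*F)
k(H) = 2*H
S(c) = c/(36 + c) (S(c) = c/(c + (-6)²) = c/(c + 36) = c/(36 + c))
(S(N(-1)) + k(6))² = ((5 + 3*(-1))/(36 + (5 + 3*(-1))) + 2*6)² = ((5 - 3)/(36 + (5 - 3)) + 12)² = (2/(36 + 2) + 12)² = (2/38 + 12)² = (2*(1/38) + 12)² = (1/19 + 12)² = (229/19)² = 52441/361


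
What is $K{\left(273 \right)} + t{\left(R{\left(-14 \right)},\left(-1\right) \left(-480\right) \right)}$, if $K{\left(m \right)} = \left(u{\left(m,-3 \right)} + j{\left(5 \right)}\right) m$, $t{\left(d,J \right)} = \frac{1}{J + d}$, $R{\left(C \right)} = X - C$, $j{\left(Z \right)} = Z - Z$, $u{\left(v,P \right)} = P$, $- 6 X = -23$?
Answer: $- \frac{2446347}{2987} \approx -819.0$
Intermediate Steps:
$X = \frac{23}{6}$ ($X = \left(- \frac{1}{6}\right) \left(-23\right) = \frac{23}{6} \approx 3.8333$)
$j{\left(Z \right)} = 0$
$R{\left(C \right)} = \frac{23}{6} - C$
$K{\left(m \right)} = - 3 m$ ($K{\left(m \right)} = \left(-3 + 0\right) m = - 3 m$)
$K{\left(273 \right)} + t{\left(R{\left(-14 \right)},\left(-1\right) \left(-480\right) \right)} = \left(-3\right) 273 + \frac{1}{\left(-1\right) \left(-480\right) + \left(\frac{23}{6} - -14\right)} = -819 + \frac{1}{480 + \left(\frac{23}{6} + 14\right)} = -819 + \frac{1}{480 + \frac{107}{6}} = -819 + \frac{1}{\frac{2987}{6}} = -819 + \frac{6}{2987} = - \frac{2446347}{2987}$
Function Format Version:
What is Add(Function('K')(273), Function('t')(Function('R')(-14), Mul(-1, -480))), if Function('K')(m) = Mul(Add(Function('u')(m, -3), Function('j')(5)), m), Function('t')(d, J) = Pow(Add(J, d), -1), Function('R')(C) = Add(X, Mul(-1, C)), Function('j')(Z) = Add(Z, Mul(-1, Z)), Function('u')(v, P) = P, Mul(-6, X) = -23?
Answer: Rational(-2446347, 2987) ≈ -819.00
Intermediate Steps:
X = Rational(23, 6) (X = Mul(Rational(-1, 6), -23) = Rational(23, 6) ≈ 3.8333)
Function('j')(Z) = 0
Function('R')(C) = Add(Rational(23, 6), Mul(-1, C))
Function('K')(m) = Mul(-3, m) (Function('K')(m) = Mul(Add(-3, 0), m) = Mul(-3, m))
Add(Function('K')(273), Function('t')(Function('R')(-14), Mul(-1, -480))) = Add(Mul(-3, 273), Pow(Add(Mul(-1, -480), Add(Rational(23, 6), Mul(-1, -14))), -1)) = Add(-819, Pow(Add(480, Add(Rational(23, 6), 14)), -1)) = Add(-819, Pow(Add(480, Rational(107, 6)), -1)) = Add(-819, Pow(Rational(2987, 6), -1)) = Add(-819, Rational(6, 2987)) = Rational(-2446347, 2987)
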